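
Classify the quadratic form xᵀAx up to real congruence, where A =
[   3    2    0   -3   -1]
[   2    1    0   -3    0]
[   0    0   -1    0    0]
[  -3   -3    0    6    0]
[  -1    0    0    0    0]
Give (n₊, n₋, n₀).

Answer: (2, 3, 0)

Derivation:
step 0: pivot 3 → sign +
step 1: pivot -1/3 → sign −
step 2: pivot -1 → sign −
step 3: pivot 6 → sign +
step 4: pivot -1/2 → sign −
signature = (2, 3, 0)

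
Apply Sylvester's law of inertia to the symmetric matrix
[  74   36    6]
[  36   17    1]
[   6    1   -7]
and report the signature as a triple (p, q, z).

step 0: pivot 74 → sign +
step 1: pivot -19/37 → sign −
step 2: pivot -6/19 → sign −
signature = (1, 2, 0)

Answer: (1, 2, 0)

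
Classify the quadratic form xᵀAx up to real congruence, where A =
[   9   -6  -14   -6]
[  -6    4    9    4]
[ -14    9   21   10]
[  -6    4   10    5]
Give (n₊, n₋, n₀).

Answer: (3, 1, 0)

Derivation:
step 0: pivot 9 → sign +
step 1: pivot -7/9 → sign −
step 2: pivot 1/7 → sign +
step 3: pivot 1 → sign +
signature = (3, 1, 0)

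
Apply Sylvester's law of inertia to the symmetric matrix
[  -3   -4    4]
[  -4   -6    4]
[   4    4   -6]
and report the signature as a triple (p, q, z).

Answer: (1, 2, 0)

Derivation:
step 0: pivot -3 → sign −
step 1: pivot -2/3 → sign −
step 2: pivot 2 → sign +
signature = (1, 2, 0)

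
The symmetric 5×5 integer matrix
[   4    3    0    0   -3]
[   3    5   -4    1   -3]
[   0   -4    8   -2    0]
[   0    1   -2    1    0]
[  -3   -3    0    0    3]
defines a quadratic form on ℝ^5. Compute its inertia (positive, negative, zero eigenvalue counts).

Answer: (4, 0, 1)

Derivation:
step 0: pivot 4 → sign +
step 1: pivot 11/4 → sign +
step 2: pivot 24/11 → sign +
step 3: pivot 1/2 → sign +
step 4: row/col 4 already zero → sign 0
signature = (4, 0, 1)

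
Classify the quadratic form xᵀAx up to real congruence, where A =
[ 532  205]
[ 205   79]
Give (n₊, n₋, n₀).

Answer: (2, 0, 0)

Derivation:
step 0: pivot 532 → sign +
step 1: pivot 3/532 → sign +
signature = (2, 0, 0)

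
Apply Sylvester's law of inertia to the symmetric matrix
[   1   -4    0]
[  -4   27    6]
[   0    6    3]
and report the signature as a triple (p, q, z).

step 0: pivot 1 → sign +
step 1: pivot 11 → sign +
step 2: pivot -3/11 → sign −
signature = (2, 1, 0)

Answer: (2, 1, 0)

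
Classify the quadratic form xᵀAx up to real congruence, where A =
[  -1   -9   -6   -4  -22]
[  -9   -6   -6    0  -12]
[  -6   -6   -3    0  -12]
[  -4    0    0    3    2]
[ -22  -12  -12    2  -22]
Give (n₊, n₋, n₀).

step 0: pivot -1 → sign −
step 1: pivot 75 → sign +
step 2: pivot 57/25 → sign +
step 3: pivot 25/19 → sign +
step 4: pivot 6/25 → sign +
signature = (4, 1, 0)

Answer: (4, 1, 0)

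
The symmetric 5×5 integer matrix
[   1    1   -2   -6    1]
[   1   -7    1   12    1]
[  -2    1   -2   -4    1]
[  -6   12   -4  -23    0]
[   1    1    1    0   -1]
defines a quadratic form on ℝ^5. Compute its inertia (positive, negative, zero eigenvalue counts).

step 0: pivot 1 → sign +
step 1: pivot -8 → sign −
step 2: pivot -39/8 → sign −
step 3: pivot -37/39 → sign −
step 4: pivot -2/37 → sign −
signature = (1, 4, 0)

Answer: (1, 4, 0)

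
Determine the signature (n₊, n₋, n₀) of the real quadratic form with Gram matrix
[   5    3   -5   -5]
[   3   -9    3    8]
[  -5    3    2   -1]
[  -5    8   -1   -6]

Answer: (3, 1, 0)

Derivation:
step 0: pivot 5 → sign +
step 1: pivot -54/5 → sign −
step 2: pivot 1/3 → sign +
step 3: pivot 1/6 → sign +
signature = (3, 1, 0)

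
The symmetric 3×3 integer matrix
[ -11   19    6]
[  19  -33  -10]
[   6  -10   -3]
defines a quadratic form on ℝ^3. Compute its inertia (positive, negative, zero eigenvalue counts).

Answer: (1, 2, 0)

Derivation:
step 0: pivot -11 → sign −
step 1: pivot -2/11 → sign −
step 2: pivot 1 → sign +
signature = (1, 2, 0)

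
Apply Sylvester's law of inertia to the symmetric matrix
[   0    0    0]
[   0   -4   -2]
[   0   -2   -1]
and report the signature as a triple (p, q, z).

step 0: pivot -4 → sign −
step 1: row/col 1 already zero → sign 0
step 2: row/col 2 already zero → sign 0
signature = (0, 1, 2)

Answer: (0, 1, 2)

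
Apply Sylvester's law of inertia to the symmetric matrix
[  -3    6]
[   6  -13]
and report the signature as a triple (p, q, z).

Answer: (0, 2, 0)

Derivation:
step 0: pivot -3 → sign −
step 1: pivot -1 → sign −
signature = (0, 2, 0)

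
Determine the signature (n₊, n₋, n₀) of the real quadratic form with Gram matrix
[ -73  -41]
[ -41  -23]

step 0: pivot -73 → sign −
step 1: pivot 2/73 → sign +
signature = (1, 1, 0)

Answer: (1, 1, 0)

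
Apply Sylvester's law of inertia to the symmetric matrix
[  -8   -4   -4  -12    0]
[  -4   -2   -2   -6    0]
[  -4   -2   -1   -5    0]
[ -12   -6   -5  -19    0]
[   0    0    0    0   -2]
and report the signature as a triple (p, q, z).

Answer: (1, 3, 1)

Derivation:
step 0: pivot -8 → sign −
step 1: pivot 1 → sign +
step 2: pivot -2 → sign −
step 3: pivot -2 → sign −
step 4: row/col 4 already zero → sign 0
signature = (1, 3, 1)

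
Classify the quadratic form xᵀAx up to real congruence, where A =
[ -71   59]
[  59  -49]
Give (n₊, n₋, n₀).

step 0: pivot -71 → sign −
step 1: pivot 2/71 → sign +
signature = (1, 1, 0)

Answer: (1, 1, 0)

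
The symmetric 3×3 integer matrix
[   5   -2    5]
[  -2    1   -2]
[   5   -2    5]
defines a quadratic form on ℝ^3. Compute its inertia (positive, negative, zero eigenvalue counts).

step 0: pivot 5 → sign +
step 1: pivot 1/5 → sign +
step 2: row/col 2 already zero → sign 0
signature = (2, 0, 1)

Answer: (2, 0, 1)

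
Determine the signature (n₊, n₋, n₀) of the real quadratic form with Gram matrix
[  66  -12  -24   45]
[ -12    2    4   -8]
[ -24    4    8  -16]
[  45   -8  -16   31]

step 0: pivot 66 → sign +
step 1: pivot -2/11 → sign −
step 2: pivot 1/2 → sign +
step 3: row/col 3 already zero → sign 0
signature = (2, 1, 1)

Answer: (2, 1, 1)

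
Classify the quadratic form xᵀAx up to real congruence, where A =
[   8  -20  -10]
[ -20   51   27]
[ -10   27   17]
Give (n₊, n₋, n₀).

Answer: (3, 0, 0)

Derivation:
step 0: pivot 8 → sign +
step 1: pivot 1 → sign +
step 2: pivot 1/2 → sign +
signature = (3, 0, 0)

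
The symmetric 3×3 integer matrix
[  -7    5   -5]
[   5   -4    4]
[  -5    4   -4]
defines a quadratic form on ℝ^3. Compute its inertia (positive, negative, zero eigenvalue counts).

step 0: pivot -7 → sign −
step 1: pivot -3/7 → sign −
step 2: row/col 2 already zero → sign 0
signature = (0, 2, 1)

Answer: (0, 2, 1)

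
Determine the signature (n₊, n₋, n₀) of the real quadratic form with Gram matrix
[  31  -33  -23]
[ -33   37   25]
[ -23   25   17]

Answer: (2, 1, 0)

Derivation:
step 0: pivot 31 → sign +
step 1: pivot 58/31 → sign +
step 2: pivot -6/29 → sign −
signature = (2, 1, 0)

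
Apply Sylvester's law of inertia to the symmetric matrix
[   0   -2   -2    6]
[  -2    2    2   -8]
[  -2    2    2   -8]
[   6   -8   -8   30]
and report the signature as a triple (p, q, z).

Answer: (1, 1, 2)

Derivation:
step 0: pivot 2 → sign +
step 1: pivot -2 → sign −
step 2: row/col 2 already zero → sign 0
step 3: row/col 3 already zero → sign 0
signature = (1, 1, 2)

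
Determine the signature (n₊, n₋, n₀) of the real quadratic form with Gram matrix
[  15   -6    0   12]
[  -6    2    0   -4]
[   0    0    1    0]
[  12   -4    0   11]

step 0: pivot 15 → sign +
step 1: pivot -2/5 → sign −
step 2: pivot 1 → sign +
step 3: pivot 3 → sign +
signature = (3, 1, 0)

Answer: (3, 1, 0)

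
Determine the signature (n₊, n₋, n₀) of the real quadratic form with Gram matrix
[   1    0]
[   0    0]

step 0: pivot 1 → sign +
step 1: row/col 1 already zero → sign 0
signature = (1, 0, 1)

Answer: (1, 0, 1)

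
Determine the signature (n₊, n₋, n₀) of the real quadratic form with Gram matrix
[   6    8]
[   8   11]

step 0: pivot 6 → sign +
step 1: pivot 1/3 → sign +
signature = (2, 0, 0)

Answer: (2, 0, 0)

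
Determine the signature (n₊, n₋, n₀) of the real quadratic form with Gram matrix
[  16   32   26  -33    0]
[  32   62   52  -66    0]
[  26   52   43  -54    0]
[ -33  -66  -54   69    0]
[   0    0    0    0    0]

step 0: pivot 16 → sign +
step 1: pivot -2 → sign −
step 2: pivot 3/4 → sign +
step 3: pivot 3/4 → sign +
step 4: row/col 4 already zero → sign 0
signature = (3, 1, 1)

Answer: (3, 1, 1)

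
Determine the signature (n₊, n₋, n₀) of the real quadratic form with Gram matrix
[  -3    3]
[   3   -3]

Answer: (0, 1, 1)

Derivation:
step 0: pivot -3 → sign −
step 1: row/col 1 already zero → sign 0
signature = (0, 1, 1)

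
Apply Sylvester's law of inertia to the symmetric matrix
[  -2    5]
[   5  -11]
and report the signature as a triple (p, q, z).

Answer: (1, 1, 0)

Derivation:
step 0: pivot -2 → sign −
step 1: pivot 3/2 → sign +
signature = (1, 1, 0)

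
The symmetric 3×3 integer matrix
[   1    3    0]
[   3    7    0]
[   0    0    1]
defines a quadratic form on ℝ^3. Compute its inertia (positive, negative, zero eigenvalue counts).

Answer: (2, 1, 0)

Derivation:
step 0: pivot 1 → sign +
step 1: pivot -2 → sign −
step 2: pivot 1 → sign +
signature = (2, 1, 0)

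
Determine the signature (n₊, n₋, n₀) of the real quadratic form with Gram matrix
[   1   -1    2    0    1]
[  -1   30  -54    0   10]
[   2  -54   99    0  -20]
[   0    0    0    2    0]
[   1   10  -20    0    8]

Answer: (4, 1, 0)

Derivation:
step 0: pivot 1 → sign +
step 1: pivot 29 → sign +
step 2: pivot 51/29 → sign +
step 3: pivot 2 → sign +
step 4: pivot -2/17 → sign −
signature = (4, 1, 0)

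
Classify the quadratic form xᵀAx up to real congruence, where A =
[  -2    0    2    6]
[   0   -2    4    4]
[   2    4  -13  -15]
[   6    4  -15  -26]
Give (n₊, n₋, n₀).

Answer: (1, 3, 0)

Derivation:
step 0: pivot -2 → sign −
step 1: pivot -2 → sign −
step 2: pivot -3 → sign −
step 3: pivot 1/3 → sign +
signature = (1, 3, 0)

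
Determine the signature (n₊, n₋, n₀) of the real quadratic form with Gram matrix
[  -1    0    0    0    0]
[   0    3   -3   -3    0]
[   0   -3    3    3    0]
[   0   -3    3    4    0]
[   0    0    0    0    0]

step 0: pivot -1 → sign −
step 1: pivot 3 → sign +
step 2: pivot 1 → sign +
step 3: row/col 3 already zero → sign 0
step 4: row/col 4 already zero → sign 0
signature = (2, 1, 2)

Answer: (2, 1, 2)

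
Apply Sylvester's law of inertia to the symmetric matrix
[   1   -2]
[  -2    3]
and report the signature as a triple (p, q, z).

Answer: (1, 1, 0)

Derivation:
step 0: pivot 1 → sign +
step 1: pivot -1 → sign −
signature = (1, 1, 0)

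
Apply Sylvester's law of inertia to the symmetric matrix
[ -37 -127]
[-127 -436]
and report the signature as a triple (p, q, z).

step 0: pivot -37 → sign −
step 1: pivot -3/37 → sign −
signature = (0, 2, 0)

Answer: (0, 2, 0)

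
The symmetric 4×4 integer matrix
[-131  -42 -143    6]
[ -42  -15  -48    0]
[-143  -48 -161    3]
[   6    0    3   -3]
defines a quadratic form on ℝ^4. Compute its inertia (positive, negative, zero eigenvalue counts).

Answer: (1, 3, 0)

Derivation:
step 0: pivot -131 → sign −
step 1: pivot -201/131 → sign −
step 2: pivot -126/67 → sign −
step 3: pivot 1/14 → sign +
signature = (1, 3, 0)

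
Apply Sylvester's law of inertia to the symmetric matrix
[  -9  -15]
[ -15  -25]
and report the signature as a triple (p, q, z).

step 0: pivot -9 → sign −
step 1: row/col 1 already zero → sign 0
signature = (0, 1, 1)

Answer: (0, 1, 1)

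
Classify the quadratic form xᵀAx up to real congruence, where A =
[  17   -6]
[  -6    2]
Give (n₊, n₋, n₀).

Answer: (1, 1, 0)

Derivation:
step 0: pivot 17 → sign +
step 1: pivot -2/17 → sign −
signature = (1, 1, 0)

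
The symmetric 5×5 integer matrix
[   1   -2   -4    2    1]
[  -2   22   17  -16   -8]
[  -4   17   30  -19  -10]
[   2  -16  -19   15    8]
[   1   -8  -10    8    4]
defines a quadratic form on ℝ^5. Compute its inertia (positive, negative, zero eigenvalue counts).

step 0: pivot 1 → sign +
step 1: pivot 18 → sign +
step 2: pivot 19/2 → sign +
step 3: pivot 7/19 → sign +
step 4: pivot -3/7 → sign −
signature = (4, 1, 0)

Answer: (4, 1, 0)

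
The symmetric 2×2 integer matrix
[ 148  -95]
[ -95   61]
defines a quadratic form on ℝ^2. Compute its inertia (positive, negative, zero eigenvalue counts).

step 0: pivot 148 → sign +
step 1: pivot 3/148 → sign +
signature = (2, 0, 0)

Answer: (2, 0, 0)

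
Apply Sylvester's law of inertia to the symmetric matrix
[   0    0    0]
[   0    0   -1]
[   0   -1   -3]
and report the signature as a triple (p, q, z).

Answer: (1, 1, 1)

Derivation:
step 0: pivot -3 → sign −
step 1: pivot 1/3 → sign +
step 2: row/col 2 already zero → sign 0
signature = (1, 1, 1)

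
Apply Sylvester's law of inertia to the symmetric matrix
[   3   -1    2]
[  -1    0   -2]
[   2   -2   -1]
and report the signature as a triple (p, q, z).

step 0: pivot 3 → sign +
step 1: pivot -1/3 → sign −
step 2: pivot 3 → sign +
signature = (2, 1, 0)

Answer: (2, 1, 0)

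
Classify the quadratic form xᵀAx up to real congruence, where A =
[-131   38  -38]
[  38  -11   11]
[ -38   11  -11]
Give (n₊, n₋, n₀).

Answer: (1, 1, 1)

Derivation:
step 0: pivot -131 → sign −
step 1: pivot 3/131 → sign +
step 2: row/col 2 already zero → sign 0
signature = (1, 1, 1)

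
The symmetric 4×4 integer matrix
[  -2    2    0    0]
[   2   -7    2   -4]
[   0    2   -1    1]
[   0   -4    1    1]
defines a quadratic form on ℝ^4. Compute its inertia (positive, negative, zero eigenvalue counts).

step 0: pivot -2 → sign −
step 1: pivot -5 → sign −
step 2: pivot -1/5 → sign −
step 3: pivot 6 → sign +
signature = (1, 3, 0)

Answer: (1, 3, 0)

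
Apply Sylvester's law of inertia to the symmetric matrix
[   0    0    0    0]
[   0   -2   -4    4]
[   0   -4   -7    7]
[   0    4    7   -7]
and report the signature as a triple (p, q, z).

step 0: pivot -2 → sign −
step 1: pivot 1 → sign +
step 2: row/col 2 already zero → sign 0
step 3: row/col 3 already zero → sign 0
signature = (1, 1, 2)

Answer: (1, 1, 2)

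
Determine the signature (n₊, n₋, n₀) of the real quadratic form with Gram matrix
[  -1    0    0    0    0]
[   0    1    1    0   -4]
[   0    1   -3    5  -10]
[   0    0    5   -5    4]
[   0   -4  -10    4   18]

Answer: (3, 2, 0)

Derivation:
step 0: pivot -1 → sign −
step 1: pivot 1 → sign +
step 2: pivot -4 → sign −
step 3: pivot 5/4 → sign +
step 4: pivot 6/5 → sign +
signature = (3, 2, 0)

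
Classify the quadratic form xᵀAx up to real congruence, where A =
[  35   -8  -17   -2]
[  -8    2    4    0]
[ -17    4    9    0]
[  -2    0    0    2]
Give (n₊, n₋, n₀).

step 0: pivot 35 → sign +
step 1: pivot 6/35 → sign +
step 2: pivot 2/3 → sign +
step 3: row/col 3 already zero → sign 0
signature = (3, 0, 1)

Answer: (3, 0, 1)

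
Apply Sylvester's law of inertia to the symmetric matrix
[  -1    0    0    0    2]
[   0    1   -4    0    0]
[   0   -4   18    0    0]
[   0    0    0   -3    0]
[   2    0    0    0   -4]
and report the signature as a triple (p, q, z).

Answer: (2, 2, 1)

Derivation:
step 0: pivot -1 → sign −
step 1: pivot 1 → sign +
step 2: pivot 2 → sign +
step 3: pivot -3 → sign −
step 4: row/col 4 already zero → sign 0
signature = (2, 2, 1)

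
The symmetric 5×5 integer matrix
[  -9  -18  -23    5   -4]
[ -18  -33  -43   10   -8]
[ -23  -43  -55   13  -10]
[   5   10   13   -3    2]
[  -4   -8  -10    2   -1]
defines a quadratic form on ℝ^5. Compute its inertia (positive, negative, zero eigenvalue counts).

Answer: (3, 2, 0)

Derivation:
step 0: pivot -9 → sign −
step 1: pivot 3 → sign +
step 2: pivot 7/9 → sign +
step 3: pivot -2/7 → sign −
step 4: pivot 1 → sign +
signature = (3, 2, 0)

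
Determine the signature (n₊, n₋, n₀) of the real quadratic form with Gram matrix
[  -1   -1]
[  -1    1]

Answer: (1, 1, 0)

Derivation:
step 0: pivot -1 → sign −
step 1: pivot 2 → sign +
signature = (1, 1, 0)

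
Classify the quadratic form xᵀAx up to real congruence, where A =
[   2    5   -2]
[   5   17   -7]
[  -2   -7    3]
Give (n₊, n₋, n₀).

step 0: pivot 2 → sign +
step 1: pivot 9/2 → sign +
step 2: pivot 1/9 → sign +
signature = (3, 0, 0)

Answer: (3, 0, 0)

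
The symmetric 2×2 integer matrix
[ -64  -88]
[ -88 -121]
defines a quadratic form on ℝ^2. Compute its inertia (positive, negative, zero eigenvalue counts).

step 0: pivot -64 → sign −
step 1: row/col 1 already zero → sign 0
signature = (0, 1, 1)

Answer: (0, 1, 1)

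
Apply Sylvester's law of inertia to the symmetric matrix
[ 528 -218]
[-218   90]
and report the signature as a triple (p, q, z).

step 0: pivot 528 → sign +
step 1: pivot -1/132 → sign −
signature = (1, 1, 0)

Answer: (1, 1, 0)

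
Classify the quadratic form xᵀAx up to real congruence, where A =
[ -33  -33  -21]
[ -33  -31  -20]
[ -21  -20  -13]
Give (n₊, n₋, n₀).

Answer: (1, 2, 0)

Derivation:
step 0: pivot -33 → sign −
step 1: pivot 2 → sign +
step 2: pivot -3/22 → sign −
signature = (1, 2, 0)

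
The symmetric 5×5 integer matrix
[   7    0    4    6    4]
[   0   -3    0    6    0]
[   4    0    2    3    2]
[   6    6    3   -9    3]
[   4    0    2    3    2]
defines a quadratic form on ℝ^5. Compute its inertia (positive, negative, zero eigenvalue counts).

Answer: (1, 3, 1)

Derivation:
step 0: pivot 7 → sign +
step 1: pivot -3 → sign −
step 2: pivot -2/7 → sign −
step 3: pivot -3/2 → sign −
step 4: row/col 4 already zero → sign 0
signature = (1, 3, 1)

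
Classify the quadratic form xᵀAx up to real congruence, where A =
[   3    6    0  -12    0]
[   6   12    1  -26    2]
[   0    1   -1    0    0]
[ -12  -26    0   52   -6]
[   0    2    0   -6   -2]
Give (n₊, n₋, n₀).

Answer: (3, 2, 0)

Derivation:
step 0: pivot 3 → sign +
step 1: pivot -1 → sign −
step 2: pivot 1 → sign +
step 3: pivot -6 → sign −
step 4: pivot 2/3 → sign +
signature = (3, 2, 0)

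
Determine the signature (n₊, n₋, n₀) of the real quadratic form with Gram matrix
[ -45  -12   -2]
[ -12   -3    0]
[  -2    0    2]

Answer: (2, 1, 0)

Derivation:
step 0: pivot -45 → sign −
step 1: pivot 1/5 → sign +
step 2: pivot 2/3 → sign +
signature = (2, 1, 0)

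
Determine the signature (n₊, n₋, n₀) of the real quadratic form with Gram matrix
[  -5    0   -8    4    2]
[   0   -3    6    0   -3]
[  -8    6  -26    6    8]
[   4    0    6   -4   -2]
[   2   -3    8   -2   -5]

step 0: pivot -5 → sign −
step 1: pivot -3 → sign −
step 2: pivot -6/5 → sign −
step 3: pivot -2/3 → sign −
step 4: row/col 4 already zero → sign 0
signature = (0, 4, 1)

Answer: (0, 4, 1)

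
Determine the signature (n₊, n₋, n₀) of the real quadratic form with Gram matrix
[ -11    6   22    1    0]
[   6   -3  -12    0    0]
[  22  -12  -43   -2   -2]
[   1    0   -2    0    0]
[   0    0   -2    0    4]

step 0: pivot -11 → sign −
step 1: pivot 3/11 → sign +
step 2: pivot 1 → sign +
step 3: pivot -1 → sign −
step 4: row/col 4 already zero → sign 0
signature = (2, 2, 1)

Answer: (2, 2, 1)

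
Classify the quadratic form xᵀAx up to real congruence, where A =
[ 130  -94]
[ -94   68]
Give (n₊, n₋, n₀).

Answer: (2, 0, 0)

Derivation:
step 0: pivot 130 → sign +
step 1: pivot 2/65 → sign +
signature = (2, 0, 0)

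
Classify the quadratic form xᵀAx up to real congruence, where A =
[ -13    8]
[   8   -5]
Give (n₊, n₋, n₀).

step 0: pivot -13 → sign −
step 1: pivot -1/13 → sign −
signature = (0, 2, 0)

Answer: (0, 2, 0)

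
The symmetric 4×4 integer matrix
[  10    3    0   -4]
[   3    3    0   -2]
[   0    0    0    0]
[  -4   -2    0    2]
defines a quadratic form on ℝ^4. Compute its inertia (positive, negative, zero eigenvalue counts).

step 0: pivot 10 → sign +
step 1: pivot 21/10 → sign +
step 2: pivot 2/21 → sign +
step 3: row/col 3 already zero → sign 0
signature = (3, 0, 1)

Answer: (3, 0, 1)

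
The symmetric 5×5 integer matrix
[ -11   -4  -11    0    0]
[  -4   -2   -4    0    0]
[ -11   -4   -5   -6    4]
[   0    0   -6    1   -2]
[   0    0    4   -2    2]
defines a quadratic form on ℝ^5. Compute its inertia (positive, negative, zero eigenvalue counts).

step 0: pivot -11 → sign −
step 1: pivot -6/11 → sign −
step 2: pivot 6 → sign +
step 3: pivot -5 → sign −
step 4: pivot 2/15 → sign +
signature = (2, 3, 0)

Answer: (2, 3, 0)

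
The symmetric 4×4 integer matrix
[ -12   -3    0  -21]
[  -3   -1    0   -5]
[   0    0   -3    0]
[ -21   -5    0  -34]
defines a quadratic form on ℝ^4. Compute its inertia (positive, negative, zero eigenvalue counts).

Answer: (1, 3, 0)

Derivation:
step 0: pivot -12 → sign −
step 1: pivot -1/4 → sign −
step 2: pivot -3 → sign −
step 3: pivot 3 → sign +
signature = (1, 3, 0)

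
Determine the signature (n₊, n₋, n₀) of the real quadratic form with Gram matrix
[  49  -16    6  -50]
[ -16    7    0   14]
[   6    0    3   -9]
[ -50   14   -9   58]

Answer: (4, 0, 0)

Derivation:
step 0: pivot 49 → sign +
step 1: pivot 87/49 → sign +
step 2: pivot 3/29 → sign +
step 3: pivot 3 → sign +
signature = (4, 0, 0)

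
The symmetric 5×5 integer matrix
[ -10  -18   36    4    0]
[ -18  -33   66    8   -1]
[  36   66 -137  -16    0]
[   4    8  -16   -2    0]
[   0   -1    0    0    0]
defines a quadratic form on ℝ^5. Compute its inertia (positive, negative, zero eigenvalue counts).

step 0: pivot -10 → sign −
step 1: pivot -3/5 → sign −
step 2: pivot -5 → sign −
step 3: pivot 2/3 → sign +
step 4: pivot -1/5 → sign −
signature = (1, 4, 0)

Answer: (1, 4, 0)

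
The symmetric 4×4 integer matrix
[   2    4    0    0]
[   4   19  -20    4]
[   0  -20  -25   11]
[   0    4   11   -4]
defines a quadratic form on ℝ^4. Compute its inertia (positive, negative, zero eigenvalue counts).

step 0: pivot 2 → sign +
step 1: pivot 11 → sign +
step 2: pivot -675/11 → sign −
step 3: pivot -1/75 → sign −
signature = (2, 2, 0)

Answer: (2, 2, 0)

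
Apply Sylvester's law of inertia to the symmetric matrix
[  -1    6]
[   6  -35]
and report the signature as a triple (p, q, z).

step 0: pivot -1 → sign −
step 1: pivot 1 → sign +
signature = (1, 1, 0)

Answer: (1, 1, 0)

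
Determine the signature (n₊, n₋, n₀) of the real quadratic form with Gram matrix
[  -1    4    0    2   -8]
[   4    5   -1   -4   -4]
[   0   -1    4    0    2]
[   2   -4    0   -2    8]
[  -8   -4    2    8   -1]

Answer: (4, 1, 0)

Derivation:
step 0: pivot -1 → sign −
step 1: pivot 21 → sign +
step 2: pivot 83/21 → sign +
step 3: pivot 102/83 → sign +
step 4: pivot 3/17 → sign +
signature = (4, 1, 0)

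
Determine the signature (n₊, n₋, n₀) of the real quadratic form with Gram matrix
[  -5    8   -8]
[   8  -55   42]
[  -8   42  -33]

Answer: (1, 2, 0)

Derivation:
step 0: pivot -5 → sign −
step 1: pivot -211/5 → sign −
step 2: pivot 1/211 → sign +
signature = (1, 2, 0)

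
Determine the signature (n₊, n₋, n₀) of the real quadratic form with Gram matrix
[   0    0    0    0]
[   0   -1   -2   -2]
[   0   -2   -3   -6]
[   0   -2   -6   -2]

step 0: pivot -1 → sign −
step 1: pivot 1 → sign +
step 2: pivot -2 → sign −
step 3: row/col 3 already zero → sign 0
signature = (1, 2, 1)

Answer: (1, 2, 1)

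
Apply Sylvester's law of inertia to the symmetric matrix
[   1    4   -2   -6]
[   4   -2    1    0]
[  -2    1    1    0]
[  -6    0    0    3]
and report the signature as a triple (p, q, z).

step 0: pivot 1 → sign +
step 1: pivot -18 → sign −
step 2: pivot 3/2 → sign +
step 3: pivot -1 → sign −
signature = (2, 2, 0)

Answer: (2, 2, 0)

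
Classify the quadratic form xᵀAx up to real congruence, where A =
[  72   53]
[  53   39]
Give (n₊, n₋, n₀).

Answer: (1, 1, 0)

Derivation:
step 0: pivot 72 → sign +
step 1: pivot -1/72 → sign −
signature = (1, 1, 0)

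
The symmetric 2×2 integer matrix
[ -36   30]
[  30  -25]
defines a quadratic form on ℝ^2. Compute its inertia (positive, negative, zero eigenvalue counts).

Answer: (0, 1, 1)

Derivation:
step 0: pivot -36 → sign −
step 1: row/col 1 already zero → sign 0
signature = (0, 1, 1)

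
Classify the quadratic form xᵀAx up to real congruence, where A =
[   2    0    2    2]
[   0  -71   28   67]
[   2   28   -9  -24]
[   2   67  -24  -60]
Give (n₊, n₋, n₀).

step 0: pivot 2 → sign +
step 1: pivot -71 → sign −
step 2: pivot 3/71 → sign +
step 3: pivot -3 → sign −
signature = (2, 2, 0)

Answer: (2, 2, 0)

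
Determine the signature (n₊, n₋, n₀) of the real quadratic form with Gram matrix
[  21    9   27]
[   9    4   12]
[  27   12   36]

Answer: (2, 0, 1)

Derivation:
step 0: pivot 21 → sign +
step 1: pivot 1/7 → sign +
step 2: row/col 2 already zero → sign 0
signature = (2, 0, 1)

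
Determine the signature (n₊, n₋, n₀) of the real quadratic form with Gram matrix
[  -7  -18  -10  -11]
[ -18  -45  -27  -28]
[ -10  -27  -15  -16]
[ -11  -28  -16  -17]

step 0: pivot -7 → sign −
step 1: pivot 9/7 → sign +
step 2: pivot -2 → sign −
step 3: pivot 2/9 → sign +
signature = (2, 2, 0)

Answer: (2, 2, 0)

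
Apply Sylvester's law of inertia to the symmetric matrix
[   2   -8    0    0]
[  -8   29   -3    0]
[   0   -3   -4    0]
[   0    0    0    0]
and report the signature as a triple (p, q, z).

step 0: pivot 2 → sign +
step 1: pivot -3 → sign −
step 2: pivot -1 → sign −
step 3: row/col 3 already zero → sign 0
signature = (1, 2, 1)

Answer: (1, 2, 1)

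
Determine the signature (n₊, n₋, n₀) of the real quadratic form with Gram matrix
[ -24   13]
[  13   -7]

step 0: pivot -24 → sign −
step 1: pivot 1/24 → sign +
signature = (1, 1, 0)

Answer: (1, 1, 0)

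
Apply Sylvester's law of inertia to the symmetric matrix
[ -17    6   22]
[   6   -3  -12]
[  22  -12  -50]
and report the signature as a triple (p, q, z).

Answer: (0, 3, 0)

Derivation:
step 0: pivot -17 → sign −
step 1: pivot -15/17 → sign −
step 2: pivot -6/5 → sign −
signature = (0, 3, 0)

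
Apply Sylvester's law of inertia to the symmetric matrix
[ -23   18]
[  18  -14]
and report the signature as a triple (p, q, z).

Answer: (1, 1, 0)

Derivation:
step 0: pivot -23 → sign −
step 1: pivot 2/23 → sign +
signature = (1, 1, 0)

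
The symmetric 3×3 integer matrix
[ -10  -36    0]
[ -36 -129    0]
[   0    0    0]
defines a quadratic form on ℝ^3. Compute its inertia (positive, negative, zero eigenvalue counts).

Answer: (1, 1, 1)

Derivation:
step 0: pivot -10 → sign −
step 1: pivot 3/5 → sign +
step 2: row/col 2 already zero → sign 0
signature = (1, 1, 1)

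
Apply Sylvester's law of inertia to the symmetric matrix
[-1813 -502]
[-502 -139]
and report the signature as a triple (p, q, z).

Answer: (0, 2, 0)

Derivation:
step 0: pivot -1813 → sign −
step 1: pivot -3/1813 → sign −
signature = (0, 2, 0)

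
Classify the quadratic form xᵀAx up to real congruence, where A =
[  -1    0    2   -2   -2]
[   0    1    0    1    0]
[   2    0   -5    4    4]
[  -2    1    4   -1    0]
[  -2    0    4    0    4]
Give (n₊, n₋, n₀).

step 0: pivot -1 → sign −
step 1: pivot 1 → sign +
step 2: pivot -1 → sign −
step 3: pivot 2 → sign +
step 4: row/col 4 already zero → sign 0
signature = (2, 2, 1)

Answer: (2, 2, 1)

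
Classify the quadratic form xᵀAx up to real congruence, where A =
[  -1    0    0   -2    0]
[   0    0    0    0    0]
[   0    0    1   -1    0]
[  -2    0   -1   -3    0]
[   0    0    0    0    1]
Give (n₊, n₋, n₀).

Answer: (2, 1, 2)

Derivation:
step 0: pivot -1 → sign −
step 1: pivot 1 → sign +
step 2: pivot 1 → sign +
step 3: row/col 3 already zero → sign 0
step 4: row/col 4 already zero → sign 0
signature = (2, 1, 2)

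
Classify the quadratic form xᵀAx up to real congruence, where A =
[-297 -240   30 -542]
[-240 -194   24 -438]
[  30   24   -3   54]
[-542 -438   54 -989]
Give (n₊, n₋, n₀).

Answer: (1, 3, 0)

Derivation:
step 0: pivot -297 → sign −
step 1: pivot -2/33 → sign −
step 2: pivot 1 → sign +
step 3: pivot -1/3 → sign −
signature = (1, 3, 0)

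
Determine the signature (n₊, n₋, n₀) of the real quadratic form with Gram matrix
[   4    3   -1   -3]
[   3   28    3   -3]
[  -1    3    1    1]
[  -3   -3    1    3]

step 0: pivot 4 → sign +
step 1: pivot 103/4 → sign +
step 2: pivot 21/103 → sign +
step 3: pivot 2/21 → sign +
signature = (4, 0, 0)

Answer: (4, 0, 0)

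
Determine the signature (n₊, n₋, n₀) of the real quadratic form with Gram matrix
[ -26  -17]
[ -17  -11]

step 0: pivot -26 → sign −
step 1: pivot 3/26 → sign +
signature = (1, 1, 0)

Answer: (1, 1, 0)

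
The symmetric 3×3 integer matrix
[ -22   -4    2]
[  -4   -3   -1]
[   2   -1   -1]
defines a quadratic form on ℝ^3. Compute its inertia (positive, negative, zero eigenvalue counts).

Answer: (0, 2, 1)

Derivation:
step 0: pivot -22 → sign −
step 1: pivot -25/11 → sign −
step 2: row/col 2 already zero → sign 0
signature = (0, 2, 1)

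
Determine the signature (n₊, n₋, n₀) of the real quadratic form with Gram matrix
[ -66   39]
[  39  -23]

Answer: (1, 1, 0)

Derivation:
step 0: pivot -66 → sign −
step 1: pivot 1/22 → sign +
signature = (1, 1, 0)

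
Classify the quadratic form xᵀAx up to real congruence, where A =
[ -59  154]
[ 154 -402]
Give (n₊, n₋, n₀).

step 0: pivot -59 → sign −
step 1: pivot -2/59 → sign −
signature = (0, 2, 0)

Answer: (0, 2, 0)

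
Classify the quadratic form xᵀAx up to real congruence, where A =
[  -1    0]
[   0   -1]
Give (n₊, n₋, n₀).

step 0: pivot -1 → sign −
step 1: pivot -1 → sign −
signature = (0, 2, 0)

Answer: (0, 2, 0)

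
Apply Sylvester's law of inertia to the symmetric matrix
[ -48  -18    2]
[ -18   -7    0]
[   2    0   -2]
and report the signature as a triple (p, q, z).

step 0: pivot -48 → sign −
step 1: pivot -1/4 → sign −
step 2: pivot 1/3 → sign +
signature = (1, 2, 0)

Answer: (1, 2, 0)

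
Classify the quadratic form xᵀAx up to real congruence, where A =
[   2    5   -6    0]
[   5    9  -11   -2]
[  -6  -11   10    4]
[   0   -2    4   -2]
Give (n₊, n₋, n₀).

Answer: (1, 2, 1)

Derivation:
step 0: pivot 2 → sign +
step 1: pivot -7/2 → sign −
step 2: pivot -24/7 → sign −
step 3: row/col 3 already zero → sign 0
signature = (1, 2, 1)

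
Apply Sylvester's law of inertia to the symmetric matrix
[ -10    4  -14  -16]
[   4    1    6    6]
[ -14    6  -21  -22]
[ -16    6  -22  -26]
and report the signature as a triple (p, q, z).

step 0: pivot -10 → sign −
step 1: pivot 13/5 → sign +
step 2: pivot -19/13 → sign −
step 3: pivot -6/19 → sign −
signature = (1, 3, 0)

Answer: (1, 3, 0)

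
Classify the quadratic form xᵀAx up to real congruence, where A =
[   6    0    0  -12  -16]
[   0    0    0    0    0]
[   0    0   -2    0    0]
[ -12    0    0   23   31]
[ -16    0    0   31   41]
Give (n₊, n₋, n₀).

step 0: pivot 6 → sign +
step 1: pivot -2 → sign −
step 2: pivot -1 → sign −
step 3: pivot -2/3 → sign −
step 4: row/col 4 already zero → sign 0
signature = (1, 3, 1)

Answer: (1, 3, 1)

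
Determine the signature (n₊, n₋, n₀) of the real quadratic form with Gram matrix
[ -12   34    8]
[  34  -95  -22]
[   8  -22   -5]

Answer: (1, 1, 1)

Derivation:
step 0: pivot -12 → sign −
step 1: pivot 4/3 → sign +
step 2: row/col 2 already zero → sign 0
signature = (1, 1, 1)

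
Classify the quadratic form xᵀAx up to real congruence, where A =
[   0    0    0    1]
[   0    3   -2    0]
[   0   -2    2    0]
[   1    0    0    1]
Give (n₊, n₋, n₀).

step 0: pivot 3 → sign +
step 1: pivot 2/3 → sign +
step 2: pivot 1 → sign +
step 3: pivot -1 → sign −
signature = (3, 1, 0)

Answer: (3, 1, 0)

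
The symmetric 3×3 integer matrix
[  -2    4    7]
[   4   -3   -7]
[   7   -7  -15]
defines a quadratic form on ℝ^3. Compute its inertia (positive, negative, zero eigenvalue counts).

Answer: (1, 2, 0)

Derivation:
step 0: pivot -2 → sign −
step 1: pivot 5 → sign +
step 2: pivot -3/10 → sign −
signature = (1, 2, 0)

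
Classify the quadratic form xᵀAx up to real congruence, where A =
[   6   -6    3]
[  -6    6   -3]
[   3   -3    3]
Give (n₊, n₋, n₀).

step 0: pivot 6 → sign +
step 1: pivot 3/2 → sign +
step 2: row/col 2 already zero → sign 0
signature = (2, 0, 1)

Answer: (2, 0, 1)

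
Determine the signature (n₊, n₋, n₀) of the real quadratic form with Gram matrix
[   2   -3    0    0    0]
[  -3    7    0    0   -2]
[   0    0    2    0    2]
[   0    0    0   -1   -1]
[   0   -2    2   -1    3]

step 0: pivot 2 → sign +
step 1: pivot 5/2 → sign +
step 2: pivot 2 → sign +
step 3: pivot -1 → sign −
step 4: pivot 2/5 → sign +
signature = (4, 1, 0)

Answer: (4, 1, 0)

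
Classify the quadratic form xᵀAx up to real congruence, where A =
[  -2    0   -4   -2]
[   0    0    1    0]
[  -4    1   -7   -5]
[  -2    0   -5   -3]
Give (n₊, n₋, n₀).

Answer: (1, 3, 0)

Derivation:
step 0: pivot -2 → sign −
step 1: pivot 1 → sign +
step 2: pivot -1 → sign −
step 3: pivot -1 → sign −
signature = (1, 3, 0)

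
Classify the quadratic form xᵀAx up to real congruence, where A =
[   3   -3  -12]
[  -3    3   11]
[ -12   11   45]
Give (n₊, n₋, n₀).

step 0: pivot 3 → sign +
step 1: pivot -3 → sign −
step 2: pivot 1/3 → sign +
signature = (2, 1, 0)

Answer: (2, 1, 0)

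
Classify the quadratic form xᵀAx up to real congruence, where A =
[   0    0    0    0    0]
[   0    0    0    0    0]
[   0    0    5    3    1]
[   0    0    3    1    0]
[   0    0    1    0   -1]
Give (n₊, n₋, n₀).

step 0: pivot 5 → sign +
step 1: pivot -4/5 → sign −
step 2: pivot -3/4 → sign −
step 3: row/col 3 already zero → sign 0
step 4: row/col 4 already zero → sign 0
signature = (1, 2, 2)

Answer: (1, 2, 2)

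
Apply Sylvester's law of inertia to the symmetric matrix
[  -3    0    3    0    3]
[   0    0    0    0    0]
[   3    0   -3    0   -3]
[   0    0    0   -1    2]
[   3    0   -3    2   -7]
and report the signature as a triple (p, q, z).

step 0: pivot -3 → sign −
step 1: pivot -1 → sign −
step 2: row/col 2 already zero → sign 0
step 3: row/col 3 already zero → sign 0
step 4: row/col 4 already zero → sign 0
signature = (0, 2, 3)

Answer: (0, 2, 3)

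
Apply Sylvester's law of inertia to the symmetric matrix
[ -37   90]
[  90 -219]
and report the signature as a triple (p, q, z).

Answer: (0, 2, 0)

Derivation:
step 0: pivot -37 → sign −
step 1: pivot -3/37 → sign −
signature = (0, 2, 0)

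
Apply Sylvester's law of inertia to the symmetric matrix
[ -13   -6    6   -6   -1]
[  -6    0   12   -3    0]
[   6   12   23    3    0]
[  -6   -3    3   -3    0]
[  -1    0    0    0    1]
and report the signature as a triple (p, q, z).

step 0: pivot -13 → sign −
step 1: pivot 36/13 → sign +
step 2: pivot -5 → sign −
step 3: pivot -1/20 → sign −
step 4: pivot 2 → sign +
signature = (2, 3, 0)

Answer: (2, 3, 0)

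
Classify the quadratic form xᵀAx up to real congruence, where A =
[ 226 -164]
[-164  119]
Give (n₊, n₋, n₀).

step 0: pivot 226 → sign +
step 1: pivot -1/113 → sign −
signature = (1, 1, 0)

Answer: (1, 1, 0)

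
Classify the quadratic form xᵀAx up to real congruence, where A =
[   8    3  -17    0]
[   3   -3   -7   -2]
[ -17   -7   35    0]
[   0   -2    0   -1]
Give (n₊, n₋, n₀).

step 0: pivot 8 → sign +
step 1: pivot -33/8 → sign −
step 2: pivot -34/33 → sign −
step 3: pivot 1/17 → sign +
signature = (2, 2, 0)

Answer: (2, 2, 0)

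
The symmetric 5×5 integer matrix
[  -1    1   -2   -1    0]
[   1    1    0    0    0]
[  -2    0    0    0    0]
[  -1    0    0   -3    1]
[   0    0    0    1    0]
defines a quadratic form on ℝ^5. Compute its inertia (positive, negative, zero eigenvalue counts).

Answer: (3, 2, 0)

Derivation:
step 0: pivot -1 → sign −
step 1: pivot 2 → sign +
step 2: pivot 2 → sign +
step 3: pivot -3 → sign −
step 4: pivot 1/3 → sign +
signature = (3, 2, 0)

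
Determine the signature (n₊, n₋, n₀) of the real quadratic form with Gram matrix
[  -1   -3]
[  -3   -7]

step 0: pivot -1 → sign −
step 1: pivot 2 → sign +
signature = (1, 1, 0)

Answer: (1, 1, 0)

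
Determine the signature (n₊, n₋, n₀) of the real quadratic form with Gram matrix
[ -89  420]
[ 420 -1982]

Answer: (1, 1, 0)

Derivation:
step 0: pivot -89 → sign −
step 1: pivot 2/89 → sign +
signature = (1, 1, 0)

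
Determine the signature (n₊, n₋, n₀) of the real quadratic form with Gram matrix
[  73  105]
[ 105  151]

Answer: (1, 1, 0)

Derivation:
step 0: pivot 73 → sign +
step 1: pivot -2/73 → sign −
signature = (1, 1, 0)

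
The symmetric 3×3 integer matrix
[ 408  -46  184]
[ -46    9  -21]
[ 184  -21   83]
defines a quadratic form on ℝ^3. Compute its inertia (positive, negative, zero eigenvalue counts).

Answer: (3, 0, 0)

Derivation:
step 0: pivot 408 → sign +
step 1: pivot 389/102 → sign +
step 2: pivot 1/389 → sign +
signature = (3, 0, 0)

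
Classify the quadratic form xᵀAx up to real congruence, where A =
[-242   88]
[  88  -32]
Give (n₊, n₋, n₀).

Answer: (0, 1, 1)

Derivation:
step 0: pivot -242 → sign −
step 1: row/col 1 already zero → sign 0
signature = (0, 1, 1)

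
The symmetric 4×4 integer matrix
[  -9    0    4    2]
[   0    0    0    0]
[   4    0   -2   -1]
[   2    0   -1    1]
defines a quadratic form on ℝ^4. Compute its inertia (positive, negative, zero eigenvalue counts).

step 0: pivot -9 → sign −
step 1: pivot -2/9 → sign −
step 2: pivot 3/2 → sign +
step 3: row/col 3 already zero → sign 0
signature = (1, 2, 1)

Answer: (1, 2, 1)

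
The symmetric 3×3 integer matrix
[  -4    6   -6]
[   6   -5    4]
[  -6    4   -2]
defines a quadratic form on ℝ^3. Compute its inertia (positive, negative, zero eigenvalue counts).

Answer: (2, 1, 0)

Derivation:
step 0: pivot -4 → sign −
step 1: pivot 4 → sign +
step 2: pivot 3/4 → sign +
signature = (2, 1, 0)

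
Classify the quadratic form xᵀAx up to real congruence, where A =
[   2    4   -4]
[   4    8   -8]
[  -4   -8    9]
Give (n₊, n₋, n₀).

step 0: pivot 2 → sign +
step 1: pivot 1 → sign +
step 2: row/col 2 already zero → sign 0
signature = (2, 0, 1)

Answer: (2, 0, 1)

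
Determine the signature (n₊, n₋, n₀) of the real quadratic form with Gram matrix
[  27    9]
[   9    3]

Answer: (1, 0, 1)

Derivation:
step 0: pivot 27 → sign +
step 1: row/col 1 already zero → sign 0
signature = (1, 0, 1)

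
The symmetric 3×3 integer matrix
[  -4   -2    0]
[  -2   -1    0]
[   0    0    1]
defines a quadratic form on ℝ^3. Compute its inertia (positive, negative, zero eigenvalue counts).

Answer: (1, 1, 1)

Derivation:
step 0: pivot -4 → sign −
step 1: pivot 1 → sign +
step 2: row/col 2 already zero → sign 0
signature = (1, 1, 1)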